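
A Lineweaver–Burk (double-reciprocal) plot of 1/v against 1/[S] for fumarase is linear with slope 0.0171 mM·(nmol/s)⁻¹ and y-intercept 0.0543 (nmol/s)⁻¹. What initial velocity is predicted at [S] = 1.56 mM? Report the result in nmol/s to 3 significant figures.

The y-intercept is 1/Vmax, so Vmax = 1/0.0543 = 18.4 nmol/s.
The slope is Km/Vmax, so Km = 0.0171 × 18.4 = 0.315 mM.
Then v = 18.4 × 1.56/(0.315 + 1.56) = 15.3 nmol/s.

15.3 nmol/s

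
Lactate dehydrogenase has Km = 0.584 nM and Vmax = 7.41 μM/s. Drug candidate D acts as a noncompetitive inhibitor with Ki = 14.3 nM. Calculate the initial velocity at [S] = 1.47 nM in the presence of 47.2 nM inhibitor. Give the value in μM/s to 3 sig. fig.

With α = 1 + [I]/Ki = 1 + 47.2/14.3 = 4.301, the noncompetitive rate law is v = (Vmax/α)·[S] / (Km + [S]).
v = (7.41/4.301)×1.47 / (0.584 + 1.47) = 2.533/2.054 = 1.23 μM/s.

1.23 μM/s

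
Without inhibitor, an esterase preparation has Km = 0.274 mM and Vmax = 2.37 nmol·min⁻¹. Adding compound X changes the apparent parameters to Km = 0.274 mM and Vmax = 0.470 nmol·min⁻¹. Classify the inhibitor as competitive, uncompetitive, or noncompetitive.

Vmax decreases (2.37 → 0.470 nmol·min⁻¹) while Km is unchanged — pure noncompetitive inhibition.

noncompetitive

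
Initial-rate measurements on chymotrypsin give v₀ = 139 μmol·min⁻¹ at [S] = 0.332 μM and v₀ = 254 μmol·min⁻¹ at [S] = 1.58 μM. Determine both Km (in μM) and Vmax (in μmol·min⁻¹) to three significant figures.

From v = Vmax[S]/(Km+[S]), each point gives Vmax = v(Km+[S])/[S].
Equating: 139(Km+0.332)/0.332 = 254(Km+1.58)/1.58.
418.7·Km + 139 = 160.8·Km + 254, so (418.7 − 160.8)·Km = 254 − 139.
Km = 115.0/257.9 = 0.446 μM; then Vmax = 139(0.446+0.332)/0.332 = 326 μmol·min⁻¹.

Km = 0.446 μM; Vmax = 326 μmol·min⁻¹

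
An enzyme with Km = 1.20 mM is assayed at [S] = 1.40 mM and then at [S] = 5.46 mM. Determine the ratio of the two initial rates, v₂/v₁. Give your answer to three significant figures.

The fractional saturations are [S]/(Km+[S]) = 1.40/2.600 = 0.5385 and 5.46/6.660 = 0.8198.
v₂/v₁ is just their ratio: 0.8198/0.5385 = 1.52.

1.52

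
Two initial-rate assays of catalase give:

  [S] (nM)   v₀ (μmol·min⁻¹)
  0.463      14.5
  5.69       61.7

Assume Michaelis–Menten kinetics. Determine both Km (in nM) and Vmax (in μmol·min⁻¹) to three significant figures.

Km = 2.31 nM; Vmax = 86.7 μmol·min⁻¹

From v = Vmax[S]/(Km+[S]), each point gives Vmax = v(Km+[S])/[S].
Equating: 14.5(Km+0.463)/0.463 = 61.7(Km+5.69)/5.69.
31.32·Km + 14.5 = 10.84·Km + 61.7, so (31.32 − 10.84)·Km = 61.7 − 14.5.
Km = 47.20/20.47 = 2.31 nM; then Vmax = 14.5(2.31+0.463)/0.463 = 86.7 μmol·min⁻¹.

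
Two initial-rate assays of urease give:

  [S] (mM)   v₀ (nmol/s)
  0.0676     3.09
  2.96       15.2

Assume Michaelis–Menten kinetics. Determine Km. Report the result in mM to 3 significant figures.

0.298 mM

In reciprocal form, 1/v = (Km/Vmax)·(1/[S]) + 1/Vmax. The two points give (1/[S], 1/v) = (14.79, 0.3236) and (0.3378, 0.06579).
Slope = (0.3236 − 0.06579)/(14.79 − 0.3378) = 0.01784; intercept = 0.3236 − 0.01784×14.79 = 0.05976.
Vmax = 1/intercept = 16.7 nmol/s; Km = slope × Vmax = 0.01784 × 16.7 = 0.298 mM.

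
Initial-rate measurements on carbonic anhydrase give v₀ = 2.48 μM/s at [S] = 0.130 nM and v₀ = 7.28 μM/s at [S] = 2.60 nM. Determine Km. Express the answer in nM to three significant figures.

0.295 nM

From v = Vmax[S]/(Km+[S]), each point gives Vmax = v(Km+[S])/[S].
Equating: 2.48(Km+0.130)/0.130 = 7.28(Km+2.60)/2.60.
19.08·Km + 2.48 = 2.800·Km + 7.28, so (19.08 − 2.800)·Km = 7.28 − 2.48.
Km = 4.800/16.28 = 0.295 nM; then Vmax = 2.48(0.295+0.130)/0.130 = 8.11 μM/s.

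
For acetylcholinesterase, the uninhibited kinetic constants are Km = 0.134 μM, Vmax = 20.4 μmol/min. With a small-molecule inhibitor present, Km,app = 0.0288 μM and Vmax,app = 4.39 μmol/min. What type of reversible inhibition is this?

Both Km and Vmax decrease by the same factor (~4.65-fold) — characteristic of uncompetitive inhibition.

uncompetitive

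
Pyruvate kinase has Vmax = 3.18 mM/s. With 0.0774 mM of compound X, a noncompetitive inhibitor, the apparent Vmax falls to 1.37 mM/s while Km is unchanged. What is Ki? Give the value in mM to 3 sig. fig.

Noncompetitive: Vmax,app = Vmax/α with α = 1 + [I]/Ki.
α = Vmax/Vmax,app = 3.18/1.37 = 2.321.
Since α = 1 + [I]/Ki, [I]/Ki = 2.321 − 1 = 1.321 and Ki = 0.0774/1.321 = 0.0586 mM.

0.0586 mM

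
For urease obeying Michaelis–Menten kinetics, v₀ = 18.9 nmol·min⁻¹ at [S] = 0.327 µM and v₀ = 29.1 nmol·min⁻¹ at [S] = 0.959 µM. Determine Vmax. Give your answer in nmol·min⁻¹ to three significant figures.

40.4 nmol·min⁻¹

In reciprocal form, 1/v = (Km/Vmax)·(1/[S]) + 1/Vmax. The two points give (1/[S], 1/v) = (3.058, 0.05291) and (1.043, 0.03436).
Slope = (0.05291 − 0.03436)/(3.058 − 1.043) = 0.009202; intercept = 0.05291 − 0.009202×3.058 = 0.02477.
Vmax = 1/intercept = 40.4 nmol·min⁻¹; Km = slope × Vmax = 0.009202 × 40.4 = 0.372 µM.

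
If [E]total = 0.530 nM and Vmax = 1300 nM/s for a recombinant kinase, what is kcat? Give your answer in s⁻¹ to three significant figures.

kcat = Vmax/[E]total = 1300 nM/s / 0.530 nM = 2450 s⁻¹.

2450 s⁻¹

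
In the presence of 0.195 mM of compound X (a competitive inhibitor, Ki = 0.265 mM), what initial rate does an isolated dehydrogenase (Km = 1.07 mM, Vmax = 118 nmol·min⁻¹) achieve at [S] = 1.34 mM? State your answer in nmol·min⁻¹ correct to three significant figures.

α = 1 + [I]/Ki = 1 + 0.195/0.265 = 1.736.
For a competitive inhibitor, Vmax is unchanged and the apparent Km becomes α·Km: Km,app = 1.86 mM, Vmax,app = 118 nmol·min⁻¹.
v = Vmax,app·[S]/(Km,app + [S]) = 118 × 1.34/(1.86 + 1.34) = 49.5 nmol·min⁻¹.

49.5 nmol·min⁻¹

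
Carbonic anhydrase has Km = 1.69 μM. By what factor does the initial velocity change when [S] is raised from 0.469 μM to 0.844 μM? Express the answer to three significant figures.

The fractional saturations are [S]/(Km+[S]) = 0.469/2.159 = 0.2172 and 0.844/2.534 = 0.3331.
v₂/v₁ is just their ratio: 0.3331/0.2172 = 1.53.

1.53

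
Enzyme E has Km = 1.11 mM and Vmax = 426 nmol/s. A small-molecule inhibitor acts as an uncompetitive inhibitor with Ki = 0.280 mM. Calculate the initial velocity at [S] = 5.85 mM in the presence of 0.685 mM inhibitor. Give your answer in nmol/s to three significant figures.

117 nmol/s

With α = 1 + [I]/Ki = 1 + 0.685/0.280 = 3.446, the uncompetitive rate law is v = (Vmax/α)·[S] / (Km/α + [S]).
v = (426/3.446)×5.85 / (1.11/3.446 + 5.85) = 723.1/6.172 = 117 nmol/s.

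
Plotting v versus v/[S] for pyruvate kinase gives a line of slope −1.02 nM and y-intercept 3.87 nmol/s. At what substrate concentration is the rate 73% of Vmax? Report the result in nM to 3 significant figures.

2.76 nM

The Eadie–Hofstee slope gives Km = 1.02 nM (slope = −Km).
v/Vmax = [S]/(Km+[S]) = 0.73 ⇒ [S] = Km·0.73/(1−0.73) = 1.02 × 2.704 = 2.76 nM.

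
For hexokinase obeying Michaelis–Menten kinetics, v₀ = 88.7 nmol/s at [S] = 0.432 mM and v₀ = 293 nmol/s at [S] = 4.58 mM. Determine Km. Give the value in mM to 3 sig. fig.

1.45 mM

From v = Vmax[S]/(Km+[S]), each point gives Vmax = v(Km+[S])/[S].
Equating: 88.7(Km+0.432)/0.432 = 293(Km+4.58)/4.58.
205.3·Km + 88.7 = 63.97·Km + 293, so (205.3 − 63.97)·Km = 293 − 88.7.
Km = 204.3/141.4 = 1.45 mM; then Vmax = 88.7(1.45+0.432)/0.432 = 385 nmol/s.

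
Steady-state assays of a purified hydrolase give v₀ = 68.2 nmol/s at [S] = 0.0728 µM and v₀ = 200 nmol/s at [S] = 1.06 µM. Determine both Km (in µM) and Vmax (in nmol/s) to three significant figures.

In reciprocal form, 1/v = (Km/Vmax)·(1/[S]) + 1/Vmax. The two points give (1/[S], 1/v) = (13.74, 0.01466) and (0.9434, 0.005000).
Slope = (0.01466 − 0.005000)/(13.74 − 0.9434) = 0.0007553; intercept = 0.01466 − 0.0007553×13.74 = 0.004287.
Vmax = 1/intercept = 233 nmol/s; Km = slope × Vmax = 0.0007553 × 233 = 0.176 µM.

Km = 0.176 µM; Vmax = 233 nmol/s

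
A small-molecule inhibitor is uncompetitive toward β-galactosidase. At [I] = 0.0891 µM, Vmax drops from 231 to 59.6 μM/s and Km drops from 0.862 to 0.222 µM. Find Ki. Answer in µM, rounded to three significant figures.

0.0310 µM

Uncompetitive: Vmax,app = Vmax/α (and Km,app = Km/α) with α = 1 + [I]/Ki.
α = Vmax/Vmax,app = 231/59.6 = 3.876.
Since α = 1 + [I]/Ki, [I]/Ki = 3.876 − 1 = 2.876 and Ki = 0.0891/2.876 = 0.0310 µM.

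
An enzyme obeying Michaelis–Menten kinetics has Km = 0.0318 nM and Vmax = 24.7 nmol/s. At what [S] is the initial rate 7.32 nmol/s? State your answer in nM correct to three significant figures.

0.0134 nM

The required fractional saturation is v/Vmax = 7.32/24.7 = 0.2964.
Then [S]/(Km+[S]) = 0.2964 ⇒ [S] = 0.0318 × 0.2964/(1 − 0.2964) = 0.0134 nM.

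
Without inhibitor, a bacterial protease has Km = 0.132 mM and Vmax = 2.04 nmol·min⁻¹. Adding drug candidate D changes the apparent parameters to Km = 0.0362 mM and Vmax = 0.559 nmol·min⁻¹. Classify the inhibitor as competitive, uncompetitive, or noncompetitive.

uncompetitive

Both Km and Vmax decrease by the same factor (~3.65-fold) — characteristic of uncompetitive inhibition.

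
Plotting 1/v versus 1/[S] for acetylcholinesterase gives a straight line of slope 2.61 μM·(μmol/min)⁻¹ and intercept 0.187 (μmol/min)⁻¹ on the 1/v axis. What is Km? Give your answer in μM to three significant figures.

14.0 μM

y-intercept = 1/Vmax ⇒ Vmax = 5.35 μmol/min; slope = Km/Vmax ⇒ Km = slope × Vmax.
Km = 2.61 × 5.35 = 14.0 μM.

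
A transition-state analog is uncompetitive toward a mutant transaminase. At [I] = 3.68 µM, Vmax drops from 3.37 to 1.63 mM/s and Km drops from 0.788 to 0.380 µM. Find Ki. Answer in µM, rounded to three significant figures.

3.45 µM

Uncompetitive: Vmax,app = Vmax/α (and Km,app = Km/α) with α = 1 + [I]/Ki.
α = Vmax/Vmax,app = 3.37/1.63 = 2.067.
Since α = 1 + [I]/Ki, [I]/Ki = 2.067 − 1 = 1.067 and Ki = 3.68/1.067 = 3.45 µM.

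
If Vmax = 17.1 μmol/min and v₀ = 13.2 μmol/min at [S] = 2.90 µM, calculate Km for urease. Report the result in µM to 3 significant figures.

0.857 µM

From v = Vmax[S]/(Km+[S]), Km = [S](Vmax − v)/v.
Km = 2.90 × (17.1 − 13.2) / 13.2 = 11.31/13.2 = 0.857 µM.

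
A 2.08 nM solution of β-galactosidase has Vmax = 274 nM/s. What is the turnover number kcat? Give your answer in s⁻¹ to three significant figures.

kcat = Vmax/[E]total = 274 nM/s / 2.08 nM = 132 s⁻¹.

132 s⁻¹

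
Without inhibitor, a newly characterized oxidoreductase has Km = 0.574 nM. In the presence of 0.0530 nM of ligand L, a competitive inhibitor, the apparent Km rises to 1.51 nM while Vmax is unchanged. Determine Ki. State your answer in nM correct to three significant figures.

0.0325 nM

Competitive: Km,app = α·Km with α = 1 + [I]/Ki.
α = Km,app/Km = 1.51/0.574 = 2.631.
Since α = 1 + [I]/Ki, [I]/Ki = 2.631 − 1 = 1.631 and Ki = 0.0530/1.631 = 0.0325 nM.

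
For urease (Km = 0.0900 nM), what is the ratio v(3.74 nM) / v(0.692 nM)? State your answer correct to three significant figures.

Since Vmax cancels, v₂/v₁ = [S]₂(Km+[S]₁) / [S]₁(Km+[S]₂).
= 3.74×(0.0900+0.692) / (0.692×(0.0900+3.74)) = 2.925/2.650 = 1.10.

1.10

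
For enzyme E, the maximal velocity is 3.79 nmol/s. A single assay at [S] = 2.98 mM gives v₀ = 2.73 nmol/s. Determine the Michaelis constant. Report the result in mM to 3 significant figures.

v/Vmax = 2.73/3.79 = 0.7203 = [S]/(Km+[S]).
So Km + [S] = [S]/0.7203 = 4.137 mM, giving Km = 4.137 − 2.98 = 1.16 mM.

1.16 mM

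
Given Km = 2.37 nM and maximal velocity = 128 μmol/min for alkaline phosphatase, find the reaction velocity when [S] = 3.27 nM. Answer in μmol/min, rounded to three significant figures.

[S]/(Km+[S]) = 3.27/5.640 = 0.5798, the fractional saturation.
v = 0.5798 × Vmax = 0.5798 × 128 = 74.2 μmol/min.

74.2 μmol/min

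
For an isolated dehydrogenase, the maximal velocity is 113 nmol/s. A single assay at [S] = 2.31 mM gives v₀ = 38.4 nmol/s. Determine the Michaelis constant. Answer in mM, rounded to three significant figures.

From v = Vmax[S]/(Km+[S]), Km = [S](Vmax − v)/v.
Km = 2.31 × (113 − 38.4) / 38.4 = 172.3/38.4 = 4.49 mM.

4.49 mM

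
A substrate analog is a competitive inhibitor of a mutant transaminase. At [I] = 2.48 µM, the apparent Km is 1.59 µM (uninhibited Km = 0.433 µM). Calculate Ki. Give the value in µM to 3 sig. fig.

0.928 µM

Competitive: Km,app = α·Km with α = 1 + [I]/Ki.
α = Km,app/Km = 1.59/0.433 = 3.672.
Since α = 1 + [I]/Ki, [I]/Ki = 3.672 − 1 = 2.672 and Ki = 2.48/2.672 = 0.928 µM.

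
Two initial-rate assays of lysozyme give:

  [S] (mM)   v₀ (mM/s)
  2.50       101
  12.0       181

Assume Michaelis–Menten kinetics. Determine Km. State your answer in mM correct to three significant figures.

3.16 mM

In reciprocal form, 1/v = (Km/Vmax)·(1/[S]) + 1/Vmax. The two points give (1/[S], 1/v) = (0.4000, 0.009901) and (0.08333, 0.005525).
Slope = (0.009901 − 0.005525)/(0.4000 − 0.08333) = 0.01382; intercept = 0.009901 − 0.01382×0.4000 = 0.004373.
Vmax = 1/intercept = 229 mM/s; Km = slope × Vmax = 0.01382 × 229 = 3.16 mM.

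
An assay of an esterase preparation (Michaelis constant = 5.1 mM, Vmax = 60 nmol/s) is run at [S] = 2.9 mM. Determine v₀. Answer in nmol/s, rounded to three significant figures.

[S]/(Km+[S]) = 2.9/8.000 = 0.3625, the fractional saturation.
v = 0.3625 × Vmax = 0.3625 × 60 = 21.8 nmol/s.

21.8 nmol/s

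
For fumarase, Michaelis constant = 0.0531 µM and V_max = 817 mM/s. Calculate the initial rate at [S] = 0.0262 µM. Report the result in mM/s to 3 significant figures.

270 mM/s

[S]/(Km+[S]) = 0.0262/0.07930 = 0.3304, the fractional saturation.
v = 0.3304 × Vmax = 0.3304 × 817 = 270 mM/s.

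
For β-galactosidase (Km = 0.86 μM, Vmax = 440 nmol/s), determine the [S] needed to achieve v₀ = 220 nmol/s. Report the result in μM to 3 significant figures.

0.860 μM

Rearranging v = Vmax[S]/(Km+[S]) gives [S] = Km·v/(Vmax − v).
[S] = 0.86 × 220 / (440 − 220) = 189.2/220.0 = 0.860 μM.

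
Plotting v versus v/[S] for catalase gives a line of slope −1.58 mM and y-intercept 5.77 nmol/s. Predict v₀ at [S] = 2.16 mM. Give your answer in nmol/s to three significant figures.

In the Eadie–Hofstee form v = Vmax − Km·(v/[S]), the slope is −Km and the intercept is Vmax, so Km = 1.58 mM and Vmax = 5.77 nmol/s.
v = 5.77 × 2.16/(1.58 + 2.16) = 3.33 nmol/s.

3.33 nmol/s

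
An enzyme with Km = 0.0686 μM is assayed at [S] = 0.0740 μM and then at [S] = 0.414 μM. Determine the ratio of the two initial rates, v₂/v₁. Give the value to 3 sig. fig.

Since Vmax cancels, v₂/v₁ = [S]₂(Km+[S]₁) / [S]₁(Km+[S]₂).
= 0.414×(0.0686+0.0740) / (0.0740×(0.0686+0.414)) = 0.05904/0.03571 = 1.65.

1.65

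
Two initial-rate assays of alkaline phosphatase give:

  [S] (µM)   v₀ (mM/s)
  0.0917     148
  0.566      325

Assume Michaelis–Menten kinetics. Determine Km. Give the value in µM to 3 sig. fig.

0.170 µM

From v = Vmax[S]/(Km+[S]), each point gives Vmax = v(Km+[S])/[S].
Equating: 148(Km+0.0917)/0.0917 = 325(Km+0.566)/0.566.
1614·Km + 148 = 574.2·Km + 325, so (1614 − 574.2)·Km = 325 − 148.
Km = 177.0/1040 = 0.170 µM; then Vmax = 148(0.170+0.0917)/0.0917 = 423 mM/s.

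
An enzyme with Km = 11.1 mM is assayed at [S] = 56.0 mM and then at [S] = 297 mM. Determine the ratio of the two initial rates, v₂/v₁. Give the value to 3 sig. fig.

Since Vmax cancels, v₂/v₁ = [S]₂(Km+[S]₁) / [S]₁(Km+[S]₂).
= 297×(11.1+56.0) / (56.0×(11.1+297)) = 19930/17250 = 1.16.

1.16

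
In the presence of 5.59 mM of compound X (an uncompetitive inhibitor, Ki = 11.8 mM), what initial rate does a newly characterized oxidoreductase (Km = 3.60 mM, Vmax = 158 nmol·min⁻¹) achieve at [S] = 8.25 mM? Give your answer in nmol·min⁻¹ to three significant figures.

α = 1 + [I]/Ki = 1 + 5.59/11.8 = 1.474.
For an uncompetitive inhibitor, both parameters are divided by α, giving Vmax/α and Km/α: Km,app = 2.44 mM, Vmax,app = 107 nmol·min⁻¹.
v = Vmax,app·[S]/(Km,app + [S]) = 107 × 8.25/(2.44 + 8.25) = 82.7 nmol·min⁻¹.

82.7 nmol·min⁻¹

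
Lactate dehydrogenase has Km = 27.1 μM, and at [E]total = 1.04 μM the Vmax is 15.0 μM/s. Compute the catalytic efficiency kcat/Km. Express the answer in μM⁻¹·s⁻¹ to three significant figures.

0.532 μM⁻¹·s⁻¹

kcat = Vmax/[E]total = 15.0/1.04 = 14.4 s⁻¹.
kcat/Km = 14.4/27.1 = 0.532 μM⁻¹·s⁻¹.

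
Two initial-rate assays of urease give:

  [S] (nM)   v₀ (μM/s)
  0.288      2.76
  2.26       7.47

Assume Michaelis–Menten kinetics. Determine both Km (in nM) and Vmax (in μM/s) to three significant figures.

Km = 0.750 nM; Vmax = 9.95 μM/s

In reciprocal form, 1/v = (Km/Vmax)·(1/[S]) + 1/Vmax. The two points give (1/[S], 1/v) = (3.472, 0.3623) and (0.4425, 0.1339).
Slope = (0.3623 − 0.1339)/(3.472 − 0.4425) = 0.07540; intercept = 0.3623 − 0.07540×3.472 = 0.1005.
Vmax = 1/intercept = 9.95 μM/s; Km = slope × Vmax = 0.07540 × 9.95 = 0.750 nM.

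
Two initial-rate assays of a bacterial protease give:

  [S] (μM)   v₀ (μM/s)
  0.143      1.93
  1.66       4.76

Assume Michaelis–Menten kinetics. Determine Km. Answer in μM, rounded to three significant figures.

From v = Vmax[S]/(Km+[S]), each point gives Vmax = v(Km+[S])/[S].
Equating: 1.93(Km+0.143)/0.143 = 4.76(Km+1.66)/1.66.
13.50·Km + 1.93 = 2.867·Km + 4.76, so (13.50 − 2.867)·Km = 4.76 − 1.93.
Km = 2.830/10.63 = 0.266 μM; then Vmax = 1.93(0.266+0.143)/0.143 = 5.52 μM/s.

0.266 μM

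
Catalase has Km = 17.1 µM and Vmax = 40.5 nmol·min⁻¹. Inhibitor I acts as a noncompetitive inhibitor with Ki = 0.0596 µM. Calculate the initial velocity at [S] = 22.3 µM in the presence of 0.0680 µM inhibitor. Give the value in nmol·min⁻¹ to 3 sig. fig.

10.7 nmol·min⁻¹

α = 1 + [I]/Ki = 1 + 0.0680/0.0596 = 2.141.
For a noncompetitive inhibitor, Vmax is reduced to Vmax/α while Km is unchanged: Km,app = 17.1 µM, Vmax,app = 18.9 nmol·min⁻¹.
v = Vmax,app·[S]/(Km,app + [S]) = 18.9 × 22.3/(17.1 + 22.3) = 10.7 nmol·min⁻¹.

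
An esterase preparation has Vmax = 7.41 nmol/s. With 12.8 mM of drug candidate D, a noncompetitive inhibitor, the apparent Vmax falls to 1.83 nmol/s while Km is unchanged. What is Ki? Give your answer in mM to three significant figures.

Noncompetitive: Vmax,app = Vmax/α with α = 1 + [I]/Ki.
α = Vmax/Vmax,app = 7.41/1.83 = 4.049.
Ki = [I]/(α − 1) = 12.8/3.049 = 4.20 mM.

4.20 mM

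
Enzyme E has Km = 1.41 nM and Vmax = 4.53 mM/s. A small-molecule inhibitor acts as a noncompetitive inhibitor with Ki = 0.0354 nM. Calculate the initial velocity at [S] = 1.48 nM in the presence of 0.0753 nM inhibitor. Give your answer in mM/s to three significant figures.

0.742 mM/s

With α = 1 + [I]/Ki = 1 + 0.0753/0.0354 = 3.127, the noncompetitive rate law is v = (Vmax/α)·[S] / (Km + [S]).
v = (4.53/3.127)×1.48 / (1.41 + 1.48) = 2.144/2.890 = 0.742 mM/s.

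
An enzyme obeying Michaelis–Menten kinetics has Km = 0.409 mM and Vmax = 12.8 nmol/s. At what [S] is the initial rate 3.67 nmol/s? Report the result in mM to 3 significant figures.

Rearranging v = Vmax[S]/(Km+[S]) gives [S] = Km·v/(Vmax − v).
[S] = 0.409 × 3.67 / (12.8 − 3.67) = 1.501/9.130 = 0.164 mM.

0.164 mM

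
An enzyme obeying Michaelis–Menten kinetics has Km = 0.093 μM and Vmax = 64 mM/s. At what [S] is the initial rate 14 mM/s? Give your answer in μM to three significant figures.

0.0260 μM

Rearranging v = Vmax[S]/(Km+[S]) gives [S] = Km·v/(Vmax − v).
[S] = 0.093 × 14 / (64 − 14) = 1.302/50.00 = 0.0260 μM.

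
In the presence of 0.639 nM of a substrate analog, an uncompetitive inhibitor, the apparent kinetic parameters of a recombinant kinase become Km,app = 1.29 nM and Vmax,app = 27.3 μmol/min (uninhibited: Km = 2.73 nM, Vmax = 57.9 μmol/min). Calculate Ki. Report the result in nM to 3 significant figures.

0.570 nM

Uncompetitive: Vmax,app = Vmax/α (and Km,app = Km/α) with α = 1 + [I]/Ki.
α = Vmax/Vmax,app = 57.9/27.3 = 2.121.
Since α = 1 + [I]/Ki, [I]/Ki = 2.121 − 1 = 1.121 and Ki = 0.639/1.121 = 0.570 nM.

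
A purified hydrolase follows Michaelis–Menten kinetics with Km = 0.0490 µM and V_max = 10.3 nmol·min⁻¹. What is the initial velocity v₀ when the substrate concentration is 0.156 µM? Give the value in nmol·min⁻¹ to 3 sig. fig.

[S]/(Km+[S]) = 0.156/0.2050 = 0.7610, the fractional saturation.
v = 0.7610 × Vmax = 0.7610 × 10.3 = 7.84 nmol·min⁻¹.

7.84 nmol·min⁻¹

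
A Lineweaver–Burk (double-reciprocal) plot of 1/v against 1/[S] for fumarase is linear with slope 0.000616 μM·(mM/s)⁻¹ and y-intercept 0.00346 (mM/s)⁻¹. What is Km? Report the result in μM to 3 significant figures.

y-intercept = 1/Vmax ⇒ Vmax = 289 mM/s; slope = Km/Vmax ⇒ Km = slope × Vmax.
Km = 0.000616 × 289 = 0.178 μM.

0.178 μM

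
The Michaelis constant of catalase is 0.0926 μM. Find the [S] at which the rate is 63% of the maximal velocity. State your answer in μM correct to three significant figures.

0.158 μM

v/Vmax = [S]/(Km+[S]) = 0.63, so [S] = Km·0.63/(1 − 0.63) = 0.0926 × 1.703.
[S] = 0.158 μM.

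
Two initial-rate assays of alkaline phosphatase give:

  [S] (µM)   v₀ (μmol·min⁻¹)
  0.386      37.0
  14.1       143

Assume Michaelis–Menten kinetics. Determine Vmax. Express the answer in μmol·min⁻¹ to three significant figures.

In reciprocal form, 1/v = (Km/Vmax)·(1/[S]) + 1/Vmax. The two points give (1/[S], 1/v) = (2.591, 0.02703) and (0.07092, 0.006993).
Slope = (0.02703 − 0.006993)/(2.591 − 0.07092) = 0.007951; intercept = 0.02703 − 0.007951×2.591 = 0.006429.
Vmax = 1/intercept = 156 μmol·min⁻¹; Km = slope × Vmax = 0.007951 × 156 = 1.24 µM.

156 μmol·min⁻¹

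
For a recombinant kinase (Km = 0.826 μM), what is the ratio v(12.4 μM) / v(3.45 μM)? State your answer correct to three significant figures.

1.16

The fractional saturations are [S]/(Km+[S]) = 3.45/4.276 = 0.8068 and 12.4/13.23 = 0.9375.
v₂/v₁ is just their ratio: 0.9375/0.8068 = 1.16.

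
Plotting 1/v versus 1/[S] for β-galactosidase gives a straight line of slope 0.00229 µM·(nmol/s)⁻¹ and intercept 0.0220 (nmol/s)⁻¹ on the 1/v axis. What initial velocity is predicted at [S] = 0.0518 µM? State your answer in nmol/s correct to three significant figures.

15.1 nmol/s

The y-intercept is 1/Vmax, so Vmax = 1/0.0220 = 45.5 nmol/s.
The slope is Km/Vmax, so Km = 0.00229 × 45.5 = 0.104 µM.
Then v = 45.5 × 0.0518/(0.104 + 0.0518) = 15.1 nmol/s.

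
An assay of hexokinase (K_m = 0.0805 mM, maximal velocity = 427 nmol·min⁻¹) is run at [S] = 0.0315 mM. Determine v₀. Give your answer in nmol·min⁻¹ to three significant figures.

v = Vmax·[S]/(Km + [S]) = 427 × 0.0315 / (0.0805 + 0.0315)
  = 13.45 / 0.1120 = 120 nmol·min⁻¹.

120 nmol·min⁻¹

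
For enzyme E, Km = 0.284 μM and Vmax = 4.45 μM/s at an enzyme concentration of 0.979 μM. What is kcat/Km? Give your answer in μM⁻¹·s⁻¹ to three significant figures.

16.0 μM⁻¹·s⁻¹

kcat = Vmax/[E]total = 4.45/0.979 = 4.55 s⁻¹.
kcat/Km = 4.55/0.284 = 16.0 μM⁻¹·s⁻¹.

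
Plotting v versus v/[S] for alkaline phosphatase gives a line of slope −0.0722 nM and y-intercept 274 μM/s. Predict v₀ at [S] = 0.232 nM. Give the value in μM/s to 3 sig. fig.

In the Eadie–Hofstee form v = Vmax − Km·(v/[S]), the slope is −Km and the intercept is Vmax, so Km = 0.0722 nM and Vmax = 274 μM/s.
v = 274 × 0.232/(0.0722 + 0.232) = 209 μM/s.

209 μM/s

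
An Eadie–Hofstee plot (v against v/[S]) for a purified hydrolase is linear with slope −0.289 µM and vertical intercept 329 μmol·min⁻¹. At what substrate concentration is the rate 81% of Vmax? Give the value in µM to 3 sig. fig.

1.23 µM

The Eadie–Hofstee slope gives Km = 0.289 µM (slope = −Km).
v/Vmax = [S]/(Km+[S]) = 0.81 ⇒ [S] = Km·0.81/(1−0.81) = 0.289 × 4.263 = 1.23 µM.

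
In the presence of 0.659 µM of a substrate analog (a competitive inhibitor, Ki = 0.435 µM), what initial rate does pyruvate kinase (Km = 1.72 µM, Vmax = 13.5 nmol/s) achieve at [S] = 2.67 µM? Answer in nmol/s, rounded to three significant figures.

5.15 nmol/s

α = 1 + [I]/Ki = 1 + 0.659/0.435 = 2.515.
For a competitive inhibitor, Vmax is unchanged and the apparent Km becomes α·Km: Km,app = 4.33 µM, Vmax,app = 13.5 nmol/s.
v = Vmax,app·[S]/(Km,app + [S]) = 13.5 × 2.67/(4.33 + 2.67) = 5.15 nmol/s.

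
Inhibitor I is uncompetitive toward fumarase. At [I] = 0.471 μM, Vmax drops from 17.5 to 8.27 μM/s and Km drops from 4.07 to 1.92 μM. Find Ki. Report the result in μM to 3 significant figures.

Uncompetitive: Vmax,app = Vmax/α (and Km,app = Km/α) with α = 1 + [I]/Ki.
α = Vmax/Vmax,app = 17.5/8.27 = 2.116.
Since α = 1 + [I]/Ki, [I]/Ki = 2.116 − 1 = 1.116 and Ki = 0.471/1.116 = 0.422 μM.

0.422 μM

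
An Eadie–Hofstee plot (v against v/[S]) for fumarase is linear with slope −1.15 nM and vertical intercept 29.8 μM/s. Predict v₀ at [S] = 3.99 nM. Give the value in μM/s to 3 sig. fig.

In the Eadie–Hofstee form v = Vmax − Km·(v/[S]), the slope is −Km and the intercept is Vmax, so Km = 1.15 nM and Vmax = 29.8 μM/s.
v = 29.8 × 3.99/(1.15 + 3.99) = 23.1 μM/s.

23.1 μM/s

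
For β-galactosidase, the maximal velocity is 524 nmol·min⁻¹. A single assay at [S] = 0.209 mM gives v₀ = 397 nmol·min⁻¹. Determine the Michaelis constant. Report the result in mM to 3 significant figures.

From v = Vmax[S]/(Km+[S]), Km = [S](Vmax − v)/v.
Km = 0.209 × (524 − 397) / 397 = 26.54/397 = 0.0669 mM.

0.0669 mM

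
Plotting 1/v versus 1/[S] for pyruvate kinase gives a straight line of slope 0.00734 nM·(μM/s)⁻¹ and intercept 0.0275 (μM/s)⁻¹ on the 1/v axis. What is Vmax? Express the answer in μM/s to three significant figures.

The y-intercept of a Lineweaver–Burk plot equals 1/Vmax, so Vmax = 1/0.0275 = 36.4 μM/s.

36.4 μM/s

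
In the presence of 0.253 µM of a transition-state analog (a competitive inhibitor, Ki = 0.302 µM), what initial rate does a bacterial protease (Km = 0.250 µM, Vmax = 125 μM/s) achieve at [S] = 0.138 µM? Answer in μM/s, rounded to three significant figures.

28.9 μM/s

α = 1 + [I]/Ki = 1 + 0.253/0.302 = 1.838.
For a competitive inhibitor, Vmax is unchanged and the apparent Km becomes α·Km: Km,app = 0.459 µM, Vmax,app = 125 μM/s.
v = Vmax,app·[S]/(Km,app + [S]) = 125 × 0.138/(0.459 + 0.138) = 28.9 μM/s.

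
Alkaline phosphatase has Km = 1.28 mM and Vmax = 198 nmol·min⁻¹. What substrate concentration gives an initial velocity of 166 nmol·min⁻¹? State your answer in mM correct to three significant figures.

6.64 mM

The required fractional saturation is v/Vmax = 166/198 = 0.8384.
Then [S]/(Km+[S]) = 0.8384 ⇒ [S] = 1.28 × 0.8384/(1 − 0.8384) = 6.64 mM.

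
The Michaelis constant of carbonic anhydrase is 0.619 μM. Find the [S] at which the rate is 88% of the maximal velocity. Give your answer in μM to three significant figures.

v/Vmax = [S]/(Km+[S]) = 0.88, so [S] = Km·0.88/(1 − 0.88) = 0.619 × 7.333.
[S] = 4.54 μM.

4.54 μM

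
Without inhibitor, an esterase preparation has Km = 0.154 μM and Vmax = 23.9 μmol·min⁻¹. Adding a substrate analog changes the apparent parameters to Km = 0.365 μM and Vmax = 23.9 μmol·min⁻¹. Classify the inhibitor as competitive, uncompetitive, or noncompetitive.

competitive

Km increases (0.154 → 0.365 μM) while Vmax is unchanged — the hallmark of competitive inhibition.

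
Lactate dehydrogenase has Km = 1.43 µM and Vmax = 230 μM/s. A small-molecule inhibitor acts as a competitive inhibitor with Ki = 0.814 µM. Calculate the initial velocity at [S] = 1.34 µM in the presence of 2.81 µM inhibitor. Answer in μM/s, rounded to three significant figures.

40.0 μM/s

With α = 1 + [I]/Ki = 1 + 2.81/0.814 = 4.452, the competitive rate law is v = Vmax[S] / (αKm + [S]).
v = 230×1.34 / (4.452×1.43 + 1.34) = 308.2/7.706 = 40.0 μM/s.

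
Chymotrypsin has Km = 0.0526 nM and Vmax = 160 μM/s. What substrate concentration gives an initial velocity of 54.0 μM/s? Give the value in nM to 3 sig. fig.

The required fractional saturation is v/Vmax = 54.0/160 = 0.3375.
Then [S]/(Km+[S]) = 0.3375 ⇒ [S] = 0.0526 × 0.3375/(1 − 0.3375) = 0.0268 nM.

0.0268 nM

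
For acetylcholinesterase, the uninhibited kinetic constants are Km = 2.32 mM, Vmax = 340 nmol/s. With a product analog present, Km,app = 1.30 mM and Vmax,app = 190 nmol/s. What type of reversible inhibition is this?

uncompetitive

Both Km and Vmax decrease by the same factor (~1.79-fold) — characteristic of uncompetitive inhibition.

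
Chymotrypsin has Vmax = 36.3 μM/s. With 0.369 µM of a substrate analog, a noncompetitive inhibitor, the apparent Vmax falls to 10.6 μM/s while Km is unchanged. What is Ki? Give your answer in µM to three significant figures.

0.152 µM

Noncompetitive: Vmax,app = Vmax/α with α = 1 + [I]/Ki.
α = Vmax/Vmax,app = 36.3/10.6 = 3.425.
Ki = [I]/(α − 1) = 0.369/2.425 = 0.152 µM.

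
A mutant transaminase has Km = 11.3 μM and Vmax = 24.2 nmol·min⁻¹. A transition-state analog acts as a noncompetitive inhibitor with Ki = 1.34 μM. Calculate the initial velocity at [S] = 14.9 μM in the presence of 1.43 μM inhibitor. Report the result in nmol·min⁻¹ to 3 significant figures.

With α = 1 + [I]/Ki = 1 + 1.43/1.34 = 2.067, the noncompetitive rate law is v = (Vmax/α)·[S] / (Km + [S]).
v = (24.2/2.067)×14.9 / (11.3 + 14.9) = 174.4/26.20 = 6.66 nmol·min⁻¹.

6.66 nmol·min⁻¹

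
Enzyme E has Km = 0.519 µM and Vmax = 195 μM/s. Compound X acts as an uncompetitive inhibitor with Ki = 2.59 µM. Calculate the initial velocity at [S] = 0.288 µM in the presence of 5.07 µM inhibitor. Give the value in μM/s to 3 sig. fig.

α = 1 + [I]/Ki = 1 + 5.07/2.59 = 2.958.
For an uncompetitive inhibitor, both parameters are divided by α, giving Vmax/α and Km/α: Km,app = 0.175 µM, Vmax,app = 65.9 μM/s.
v = Vmax,app·[S]/(Km,app + [S]) = 65.9 × 0.288/(0.175 + 0.288) = 41.0 μM/s.

41.0 μM/s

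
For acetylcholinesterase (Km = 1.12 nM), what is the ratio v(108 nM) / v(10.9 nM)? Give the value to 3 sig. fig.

1.09

Since Vmax cancels, v₂/v₁ = [S]₂(Km+[S]₁) / [S]₁(Km+[S]₂).
= 108×(1.12+10.9) / (10.9×(1.12+108)) = 1298/1189 = 1.09.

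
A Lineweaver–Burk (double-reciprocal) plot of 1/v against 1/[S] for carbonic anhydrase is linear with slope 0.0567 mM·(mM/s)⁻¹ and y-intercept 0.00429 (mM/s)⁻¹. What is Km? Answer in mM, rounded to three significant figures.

y-intercept = 1/Vmax ⇒ Vmax = 233 mM/s; slope = Km/Vmax ⇒ Km = slope × Vmax.
Km = 0.0567 × 233 = 13.2 mM.

13.2 mM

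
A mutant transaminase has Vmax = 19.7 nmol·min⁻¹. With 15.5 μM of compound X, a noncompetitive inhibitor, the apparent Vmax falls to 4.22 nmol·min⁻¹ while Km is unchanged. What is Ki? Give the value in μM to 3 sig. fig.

4.23 μM

Noncompetitive: Vmax,app = Vmax/α with α = 1 + [I]/Ki.
α = Vmax/Vmax,app = 19.7/4.22 = 4.668.
Ki = [I]/(α − 1) = 15.5/3.668 = 4.23 μM.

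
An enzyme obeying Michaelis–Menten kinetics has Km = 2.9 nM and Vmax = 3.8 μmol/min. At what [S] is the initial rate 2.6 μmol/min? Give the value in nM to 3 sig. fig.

The required fractional saturation is v/Vmax = 2.6/3.8 = 0.6842.
Then [S]/(Km+[S]) = 0.6842 ⇒ [S] = 2.9 × 0.6842/(1 − 0.6842) = 6.28 nM.

6.28 nM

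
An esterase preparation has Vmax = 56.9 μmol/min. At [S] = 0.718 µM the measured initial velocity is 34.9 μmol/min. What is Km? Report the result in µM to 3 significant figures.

v/Vmax = 34.9/56.9 = 0.6134 = [S]/(Km+[S]).
So Km + [S] = [S]/0.6134 = 1.171 µM, giving Km = 1.171 − 0.718 = 0.453 µM.

0.453 µM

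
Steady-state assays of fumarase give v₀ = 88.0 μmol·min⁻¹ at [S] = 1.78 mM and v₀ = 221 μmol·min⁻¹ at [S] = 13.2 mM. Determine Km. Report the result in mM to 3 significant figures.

In reciprocal form, 1/v = (Km/Vmax)·(1/[S]) + 1/Vmax. The two points give (1/[S], 1/v) = (0.5618, 0.01136) and (0.07576, 0.004525).
Slope = (0.01136 − 0.004525)/(0.5618 − 0.07576) = 0.01407; intercept = 0.01136 − 0.01407×0.5618 = 0.003459.
Vmax = 1/intercept = 289 μmol·min⁻¹; Km = slope × Vmax = 0.01407 × 289 = 4.07 mM.

4.07 mM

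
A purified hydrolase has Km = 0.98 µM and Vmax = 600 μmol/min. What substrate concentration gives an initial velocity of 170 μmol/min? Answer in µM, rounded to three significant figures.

0.387 µM

The required fractional saturation is v/Vmax = 170/600 = 0.2833.
Then [S]/(Km+[S]) = 0.2833 ⇒ [S] = 0.98 × 0.2833/(1 − 0.2833) = 0.387 µM.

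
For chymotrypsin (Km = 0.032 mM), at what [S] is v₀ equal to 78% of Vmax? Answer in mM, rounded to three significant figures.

v/Vmax = [S]/(Km+[S]) = 0.78, so [S] = Km·0.78/(1 − 0.78) = 0.032 × 3.545.
[S] = 0.113 mM.

0.113 mM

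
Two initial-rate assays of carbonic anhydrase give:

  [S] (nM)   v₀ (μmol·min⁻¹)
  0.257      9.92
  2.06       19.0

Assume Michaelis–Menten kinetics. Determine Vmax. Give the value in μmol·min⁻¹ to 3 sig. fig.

From v = Vmax[S]/(Km+[S]), each point gives Vmax = v(Km+[S])/[S].
Equating: 9.92(Km+0.257)/0.257 = 19.0(Km+2.06)/2.06.
38.60·Km + 9.92 = 9.223·Km + 19.0, so (38.60 − 9.223)·Km = 19.0 − 9.92.
Km = 9.080/29.38 = 0.309 nM; then Vmax = 9.92(0.309+0.257)/0.257 = 21.9 μmol·min⁻¹.

21.9 μmol·min⁻¹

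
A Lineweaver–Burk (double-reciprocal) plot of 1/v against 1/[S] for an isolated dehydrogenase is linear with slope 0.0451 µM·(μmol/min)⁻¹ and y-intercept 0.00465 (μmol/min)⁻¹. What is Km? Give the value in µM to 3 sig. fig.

y-intercept = 1/Vmax ⇒ Vmax = 215 μmol/min; slope = Km/Vmax ⇒ Km = slope × Vmax.
Km = 0.0451 × 215 = 9.70 µM.

9.70 µM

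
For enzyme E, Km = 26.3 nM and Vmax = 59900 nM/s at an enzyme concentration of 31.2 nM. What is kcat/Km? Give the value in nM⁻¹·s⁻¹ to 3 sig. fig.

73.0 nM⁻¹·s⁻¹

kcat = Vmax/[E]total = 59900/31.2 = 1920 s⁻¹.
kcat/Km = 1920/26.3 = 73.0 nM⁻¹·s⁻¹.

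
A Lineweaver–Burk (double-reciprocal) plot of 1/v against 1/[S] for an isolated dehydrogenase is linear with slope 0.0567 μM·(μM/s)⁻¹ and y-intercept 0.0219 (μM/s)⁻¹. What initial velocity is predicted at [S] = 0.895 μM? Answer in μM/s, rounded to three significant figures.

11.7 μM/s

The y-intercept is 1/Vmax, so Vmax = 1/0.0219 = 45.7 μM/s.
The slope is Km/Vmax, so Km = 0.0567 × 45.7 = 2.59 μM.
Then v = 45.7 × 0.895/(2.59 + 0.895) = 11.7 μM/s.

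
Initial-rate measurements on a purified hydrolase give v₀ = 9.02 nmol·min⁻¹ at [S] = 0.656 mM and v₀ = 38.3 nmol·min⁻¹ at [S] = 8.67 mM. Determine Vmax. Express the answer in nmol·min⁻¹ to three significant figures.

From v = Vmax[S]/(Km+[S]), each point gives Vmax = v(Km+[S])/[S].
Equating: 9.02(Km+0.656)/0.656 = 38.3(Km+8.67)/8.67.
13.75·Km + 9.02 = 4.418·Km + 38.3, so (13.75 − 4.418)·Km = 38.3 − 9.02.
Km = 29.28/9.332 = 3.14 mM; then Vmax = 9.02(3.14+0.656)/0.656 = 52.2 nmol·min⁻¹.

52.2 nmol·min⁻¹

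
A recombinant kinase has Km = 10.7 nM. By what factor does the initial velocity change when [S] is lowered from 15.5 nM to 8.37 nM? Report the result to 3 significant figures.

The fractional saturations are [S]/(Km+[S]) = 15.5/26.20 = 0.5916 and 8.37/19.07 = 0.4389.
v₂/v₁ is just their ratio: 0.4389/0.5916 = 0.742.

0.742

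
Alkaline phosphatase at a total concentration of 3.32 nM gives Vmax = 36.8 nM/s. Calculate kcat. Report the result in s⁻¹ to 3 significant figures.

11.1 s⁻¹

kcat = Vmax/[E]total = 36.8 nM/s / 3.32 nM = 11.1 s⁻¹.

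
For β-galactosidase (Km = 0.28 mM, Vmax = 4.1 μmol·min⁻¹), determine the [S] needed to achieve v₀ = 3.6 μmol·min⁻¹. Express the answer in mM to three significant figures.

2.02 mM

Rearranging v = Vmax[S]/(Km+[S]) gives [S] = Km·v/(Vmax − v).
[S] = 0.28 × 3.6 / (4.1 − 3.6) = 1.008/0.5000 = 2.02 mM.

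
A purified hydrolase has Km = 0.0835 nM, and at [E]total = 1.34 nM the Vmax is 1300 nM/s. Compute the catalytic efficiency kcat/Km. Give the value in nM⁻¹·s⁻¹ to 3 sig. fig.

11600 nM⁻¹·s⁻¹

kcat = Vmax/[E]total = 1300/1.34 = 970 s⁻¹.
kcat/Km = 970/0.0835 = 11600 nM⁻¹·s⁻¹.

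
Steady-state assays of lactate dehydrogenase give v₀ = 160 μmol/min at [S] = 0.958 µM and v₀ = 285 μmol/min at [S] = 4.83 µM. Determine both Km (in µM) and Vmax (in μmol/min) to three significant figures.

From v = Vmax[S]/(Km+[S]), each point gives Vmax = v(Km+[S])/[S].
Equating: 160(Km+0.958)/0.958 = 285(Km+4.83)/4.83.
167.0·Km + 160 = 59.01·Km + 285, so (167.0 − 59.01)·Km = 285 − 160.
Km = 125.0/108.0 = 1.16 µM; then Vmax = 160(1.16+0.958)/0.958 = 353 μmol/min.

Km = 1.16 µM; Vmax = 353 μmol/min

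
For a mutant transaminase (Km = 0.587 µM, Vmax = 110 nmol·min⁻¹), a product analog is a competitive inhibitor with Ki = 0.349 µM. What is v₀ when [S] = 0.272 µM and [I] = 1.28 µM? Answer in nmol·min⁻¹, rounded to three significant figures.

9.93 nmol·min⁻¹

α = 1 + [I]/Ki = 1 + 1.28/0.349 = 4.668.
For a competitive inhibitor, Vmax is unchanged and the apparent Km becomes α·Km: Km,app = 2.74 µM, Vmax,app = 110 nmol·min⁻¹.
v = Vmax,app·[S]/(Km,app + [S]) = 110 × 0.272/(2.74 + 0.272) = 9.93 nmol·min⁻¹.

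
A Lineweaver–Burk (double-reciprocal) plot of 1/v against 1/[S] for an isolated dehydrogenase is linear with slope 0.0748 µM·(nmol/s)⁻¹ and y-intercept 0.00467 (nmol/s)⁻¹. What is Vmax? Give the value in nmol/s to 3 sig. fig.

214 nmol/s

The y-intercept of a Lineweaver–Burk plot equals 1/Vmax, so Vmax = 1/0.00467 = 214 nmol/s.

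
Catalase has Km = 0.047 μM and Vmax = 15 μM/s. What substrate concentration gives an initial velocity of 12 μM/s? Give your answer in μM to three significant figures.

0.188 μM

Rearranging v = Vmax[S]/(Km+[S]) gives [S] = Km·v/(Vmax − v).
[S] = 0.047 × 12 / (15 − 12) = 0.5640/3.000 = 0.188 μM.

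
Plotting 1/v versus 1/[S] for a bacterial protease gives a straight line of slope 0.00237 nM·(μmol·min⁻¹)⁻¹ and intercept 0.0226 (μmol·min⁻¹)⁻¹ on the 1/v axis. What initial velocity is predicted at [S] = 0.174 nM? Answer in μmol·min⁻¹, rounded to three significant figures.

The y-intercept is 1/Vmax, so Vmax = 1/0.0226 = 44.2 μmol·min⁻¹.
The slope is Km/Vmax, so Km = 0.00237 × 44.2 = 0.105 nM.
Then v = 44.2 × 0.174/(0.105 + 0.174) = 27.6 μmol·min⁻¹.

27.6 μmol·min⁻¹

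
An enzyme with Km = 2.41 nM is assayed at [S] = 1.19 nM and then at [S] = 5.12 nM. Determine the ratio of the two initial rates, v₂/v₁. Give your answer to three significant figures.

The fractional saturations are [S]/(Km+[S]) = 1.19/3.600 = 0.3306 and 5.12/7.530 = 0.6799.
v₂/v₁ is just their ratio: 0.6799/0.3306 = 2.06.

2.06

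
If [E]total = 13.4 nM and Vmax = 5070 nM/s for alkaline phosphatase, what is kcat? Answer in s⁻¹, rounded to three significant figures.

378 s⁻¹

kcat = Vmax/[E]total = 5070 nM/s / 13.4 nM = 378 s⁻¹.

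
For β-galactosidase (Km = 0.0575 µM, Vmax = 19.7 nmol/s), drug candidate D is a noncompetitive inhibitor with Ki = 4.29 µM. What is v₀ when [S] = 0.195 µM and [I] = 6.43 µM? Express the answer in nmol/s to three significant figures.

6.09 nmol/s

α = 1 + [I]/Ki = 1 + 6.43/4.29 = 2.499.
For a noncompetitive inhibitor, Vmax is reduced to Vmax/α while Km is unchanged: Km,app = 0.0575 µM, Vmax,app = 7.88 nmol/s.
v = Vmax,app·[S]/(Km,app + [S]) = 7.88 × 0.195/(0.0575 + 0.195) = 6.09 nmol/s.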